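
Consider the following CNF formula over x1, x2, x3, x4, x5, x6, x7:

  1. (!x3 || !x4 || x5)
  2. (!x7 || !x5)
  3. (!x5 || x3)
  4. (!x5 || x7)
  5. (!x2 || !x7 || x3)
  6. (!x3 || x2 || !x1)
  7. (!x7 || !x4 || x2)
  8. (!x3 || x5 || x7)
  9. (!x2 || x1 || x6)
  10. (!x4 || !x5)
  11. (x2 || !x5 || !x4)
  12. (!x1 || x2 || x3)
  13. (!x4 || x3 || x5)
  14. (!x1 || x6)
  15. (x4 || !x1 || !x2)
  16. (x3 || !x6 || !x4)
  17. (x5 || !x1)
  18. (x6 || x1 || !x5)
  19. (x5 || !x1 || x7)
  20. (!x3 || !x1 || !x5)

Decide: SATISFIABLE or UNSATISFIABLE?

SATISFIABLE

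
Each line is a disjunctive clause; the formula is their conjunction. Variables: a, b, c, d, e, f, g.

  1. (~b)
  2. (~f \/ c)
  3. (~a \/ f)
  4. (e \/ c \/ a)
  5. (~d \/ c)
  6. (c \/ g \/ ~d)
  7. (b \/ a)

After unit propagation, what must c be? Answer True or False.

True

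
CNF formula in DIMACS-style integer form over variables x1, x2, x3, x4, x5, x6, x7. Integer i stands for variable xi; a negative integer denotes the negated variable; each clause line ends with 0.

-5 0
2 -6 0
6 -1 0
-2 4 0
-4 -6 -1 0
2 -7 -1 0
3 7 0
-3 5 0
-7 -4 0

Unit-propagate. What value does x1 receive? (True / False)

(NOT x5) is a unit clause: x5 = False.
In (NOT x3 OR x5), x5 is now false; NOT x3 must hold, so x3 = False.
(x3 OR x7) with x3 = False leaves only x7, so x7 = True.
In (NOT x4 OR NOT x7), NOT x7 is now false; NOT x4 must hold, so x4 = False.
From (NOT x2 OR x4) and x4 = False: x2 = False.
In (x2 OR NOT x6), x2 is now false; NOT x6 must hold, so x6 = False.
From (NOT x1 OR x6) and x6 = False: x1 = False.

False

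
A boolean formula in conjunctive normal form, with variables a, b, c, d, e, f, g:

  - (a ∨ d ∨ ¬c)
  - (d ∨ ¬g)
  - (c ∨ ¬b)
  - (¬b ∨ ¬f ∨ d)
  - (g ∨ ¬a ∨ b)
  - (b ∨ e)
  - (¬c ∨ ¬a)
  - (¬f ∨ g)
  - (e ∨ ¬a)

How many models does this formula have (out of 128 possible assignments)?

15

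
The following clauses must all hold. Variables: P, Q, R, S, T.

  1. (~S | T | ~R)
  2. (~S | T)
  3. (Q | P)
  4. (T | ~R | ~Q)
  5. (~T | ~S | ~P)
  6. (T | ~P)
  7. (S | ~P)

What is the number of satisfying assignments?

5

The models are:
  P=F Q=T R=F S=F T=F
  P=F Q=T R=F S=F T=T
  P=F Q=T R=F S=T T=T
  P=F Q=T R=T S=F T=T
  P=F Q=T R=T S=T T=T
That's 5 in total.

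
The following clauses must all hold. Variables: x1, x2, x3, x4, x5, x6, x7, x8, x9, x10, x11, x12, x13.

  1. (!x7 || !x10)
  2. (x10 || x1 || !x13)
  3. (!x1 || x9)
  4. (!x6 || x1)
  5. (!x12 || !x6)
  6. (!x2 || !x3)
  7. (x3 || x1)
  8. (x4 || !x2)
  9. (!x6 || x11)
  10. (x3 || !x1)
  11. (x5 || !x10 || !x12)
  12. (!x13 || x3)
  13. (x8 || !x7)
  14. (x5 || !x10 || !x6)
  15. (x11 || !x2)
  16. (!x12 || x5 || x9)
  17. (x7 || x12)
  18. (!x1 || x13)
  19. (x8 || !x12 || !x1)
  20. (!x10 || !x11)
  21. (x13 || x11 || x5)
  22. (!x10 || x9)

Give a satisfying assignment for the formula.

x1=0, x2=0, x3=1, x4=0, x5=1, x6=0, x7=1, x8=1, x9=0, x10=0, x11=1, x12=0, x13=0

Check each clause:
  1. (!x7 || !x10) — !x10 is true.
  2. (x10 || !x13 || x1) — !x13 is true.
  3. (x9 || !x1) — !x1 is true.
  4. (x1 || !x6) — !x6 is true.
  5. (!x6 || !x12) — !x6 is true.
  6. (!x3 || !x2) — !x2 is true.
  7. (x3 || x1) — x3 is true.
  8. (x4 || !x2) — !x2 is true.
  9. (!x6 || x11) — !x6 is true.
  10. (x3 || !x1) — x3 is true.
  11. (!x10 || x5 || !x12) — !x12 is true.
  12. (x3 || !x13) — x3 is true.
  13. (x8 || !x7) — x8 is true.
  14. (x5 || !x10 || !x6) — !x6 is true.
  15. (!x2 || x11) — x11 is true.
  16. (!x12 || x5 || x9) — !x12 is true.
  17. (x12 || x7) — x7 is true.
  18. (x13 || !x1) — !x1 is true.
  19. (x8 || !x12 || !x1) — x8 is true.
  20. (!x10 || !x11) — !x10 is true.
  21. (x5 || x13 || x11) — x5 is true.
  22. (!x10 || x9) — !x10 is true.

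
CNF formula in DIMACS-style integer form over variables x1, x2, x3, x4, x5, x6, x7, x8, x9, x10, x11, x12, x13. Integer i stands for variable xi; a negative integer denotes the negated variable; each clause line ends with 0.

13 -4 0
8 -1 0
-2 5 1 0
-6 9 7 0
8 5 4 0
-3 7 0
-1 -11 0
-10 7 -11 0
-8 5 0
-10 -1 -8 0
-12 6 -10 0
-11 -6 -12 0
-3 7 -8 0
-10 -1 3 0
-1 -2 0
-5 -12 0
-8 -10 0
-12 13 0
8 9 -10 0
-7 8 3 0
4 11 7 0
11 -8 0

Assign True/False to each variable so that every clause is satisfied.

x1=0, x2=1, x3=0, x4=0, x5=1, x6=0, x7=1, x8=1, x9=1, x10=0, x11=1, x12=0, x13=1

x9 occurs only positively in the remaining clauses — set x9 = True.
Pure literal: x10 appears only negated; assign x10 = False.
Branch on x1: take x1 = False.
For the remaining variables, x2 = True, x3 = False, x4 = False, x5 = True, x6 = False, x7 = True, x8 = True, x11 = True, x12 = False, x13 = True works.
Every clause has at least one true literal under this assignment.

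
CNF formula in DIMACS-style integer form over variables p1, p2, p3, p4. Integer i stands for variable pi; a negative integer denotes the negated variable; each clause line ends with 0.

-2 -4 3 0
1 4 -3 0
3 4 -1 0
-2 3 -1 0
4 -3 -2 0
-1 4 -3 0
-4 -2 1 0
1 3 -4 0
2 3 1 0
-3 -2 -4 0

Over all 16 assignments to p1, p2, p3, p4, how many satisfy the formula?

4

The models are:
  p1=0 p2=0 p3=1 p4=1
  p1=0 p2=1 p3=0 p4=0
  p1=1 p2=0 p3=0 p4=1
  p1=1 p2=0 p3=1 p4=1
Count: 4.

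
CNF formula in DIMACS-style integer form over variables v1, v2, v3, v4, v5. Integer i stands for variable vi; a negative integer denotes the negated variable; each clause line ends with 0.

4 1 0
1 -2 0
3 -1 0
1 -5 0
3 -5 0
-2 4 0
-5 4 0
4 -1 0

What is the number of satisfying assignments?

6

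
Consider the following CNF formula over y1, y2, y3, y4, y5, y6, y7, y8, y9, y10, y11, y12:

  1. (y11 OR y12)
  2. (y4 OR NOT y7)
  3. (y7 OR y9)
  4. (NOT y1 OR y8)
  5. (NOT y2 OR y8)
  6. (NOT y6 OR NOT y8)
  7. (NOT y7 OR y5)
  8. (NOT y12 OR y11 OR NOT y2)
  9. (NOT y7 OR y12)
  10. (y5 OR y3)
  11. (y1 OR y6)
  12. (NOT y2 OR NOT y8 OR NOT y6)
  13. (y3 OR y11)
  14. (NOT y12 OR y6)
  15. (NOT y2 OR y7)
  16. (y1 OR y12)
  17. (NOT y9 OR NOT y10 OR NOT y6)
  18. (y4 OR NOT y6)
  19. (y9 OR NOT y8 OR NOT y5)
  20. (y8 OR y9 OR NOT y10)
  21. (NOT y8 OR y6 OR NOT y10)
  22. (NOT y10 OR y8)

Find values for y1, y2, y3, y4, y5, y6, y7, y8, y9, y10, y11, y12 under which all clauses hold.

y1 = 0  y2 = 0  y3 = 1  y4 = 1  y5 = 0  y6 = 1  y7 = 0  y8 = 0  y9 = 1  y10 = 0  y11 = 1  y12 = 1

Check each clause:
  1. (y12 OR y11) — y11 is true.
  2. (NOT y7 OR y4) — NOT y7 is true.
  3. (y7 OR y9) — y9 is true.
  4. (y8 OR NOT y1) — NOT y1 is true.
  5. (NOT y2 OR y8) — NOT y2 is true.
  6. (NOT y6 OR NOT y8) — NOT y8 is true.
  7. (y5 OR NOT y7) — NOT y7 is true.
  8. (y11 OR NOT y12 OR NOT y2) — y11 is true.
  9. (NOT y7 OR y12) — NOT y7 is true.
  10. (y5 OR y3) — y3 is true.
  11. (y1 OR y6) — y6 is true.
  12. (NOT y6 OR NOT y8 OR NOT y2) — NOT y8 is true.
  13. (y3 OR y11) — y11 is true.
  14. (NOT y12 OR y6) — y6 is true.
  15. (NOT y2 OR y7) — NOT y2 is true.
  16. (y12 OR y1) — y12 is true.
  17. (NOT y10 OR NOT y9 OR NOT y6) — NOT y10 is true.
  18. (y4 OR NOT y6) — y4 is true.
  19. (NOT y8 OR NOT y5 OR y9) — NOT y8 is true.
  20. (y8 OR y9 OR NOT y10) — y9 is true.
  21. (y6 OR NOT y10 OR NOT y8) — NOT y8 is true.
  22. (y8 OR NOT y10) — NOT y10 is true.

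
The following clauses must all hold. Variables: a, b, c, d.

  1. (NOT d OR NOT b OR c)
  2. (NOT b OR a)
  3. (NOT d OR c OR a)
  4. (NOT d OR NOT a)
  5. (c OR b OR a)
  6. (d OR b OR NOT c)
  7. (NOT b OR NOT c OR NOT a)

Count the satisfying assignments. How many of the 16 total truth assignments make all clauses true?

The models are:
  a=0 b=0 c=1 d=1
  a=1 b=0 c=0 d=0
  a=1 b=1 c=0 d=0
Count: 3.

3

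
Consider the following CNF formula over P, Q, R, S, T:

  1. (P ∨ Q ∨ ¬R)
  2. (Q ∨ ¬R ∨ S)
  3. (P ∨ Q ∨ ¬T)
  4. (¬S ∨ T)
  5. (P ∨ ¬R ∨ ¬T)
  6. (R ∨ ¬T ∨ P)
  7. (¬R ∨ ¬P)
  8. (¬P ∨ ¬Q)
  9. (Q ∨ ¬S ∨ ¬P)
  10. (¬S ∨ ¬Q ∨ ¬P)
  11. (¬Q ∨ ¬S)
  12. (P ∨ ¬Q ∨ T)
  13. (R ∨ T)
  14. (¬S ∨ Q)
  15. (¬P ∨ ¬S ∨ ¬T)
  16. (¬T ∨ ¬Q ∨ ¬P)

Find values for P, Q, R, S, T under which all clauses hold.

Try P = True.
  then R is forced to False.
  then Q is forced to False.
  then S is forced to False.
  then T is forced to True.

P=T, Q=F, R=F, S=F, T=T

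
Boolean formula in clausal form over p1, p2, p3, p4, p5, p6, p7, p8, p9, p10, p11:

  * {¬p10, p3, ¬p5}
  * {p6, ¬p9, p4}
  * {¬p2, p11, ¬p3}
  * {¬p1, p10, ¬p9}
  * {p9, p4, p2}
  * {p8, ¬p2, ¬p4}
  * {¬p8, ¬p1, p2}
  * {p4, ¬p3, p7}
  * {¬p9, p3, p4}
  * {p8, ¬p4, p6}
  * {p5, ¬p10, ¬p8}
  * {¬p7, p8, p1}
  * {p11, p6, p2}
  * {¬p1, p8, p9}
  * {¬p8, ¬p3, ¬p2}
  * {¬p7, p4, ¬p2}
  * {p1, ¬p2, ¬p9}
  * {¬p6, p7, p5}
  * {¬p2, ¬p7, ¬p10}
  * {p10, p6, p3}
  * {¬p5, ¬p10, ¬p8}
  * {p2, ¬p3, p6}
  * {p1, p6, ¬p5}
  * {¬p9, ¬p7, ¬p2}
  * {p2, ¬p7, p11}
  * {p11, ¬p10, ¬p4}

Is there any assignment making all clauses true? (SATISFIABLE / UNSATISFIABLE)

Branch on p1: take p1 = False.
Try p2 = False.
Branch on p3: take p3 = False.
For the remaining variables, p4 = True, p5 = True, p6 = True, p7 = False, p8 = False, p9 = False, p10 = False, p11 = False works.
So p1=F, p2=F, p3=F, p4=T, p5=T, p6=T, p7=F, p8=F, p9=F, p10=F, p11=F is a satisfying assignment.

SATISFIABLE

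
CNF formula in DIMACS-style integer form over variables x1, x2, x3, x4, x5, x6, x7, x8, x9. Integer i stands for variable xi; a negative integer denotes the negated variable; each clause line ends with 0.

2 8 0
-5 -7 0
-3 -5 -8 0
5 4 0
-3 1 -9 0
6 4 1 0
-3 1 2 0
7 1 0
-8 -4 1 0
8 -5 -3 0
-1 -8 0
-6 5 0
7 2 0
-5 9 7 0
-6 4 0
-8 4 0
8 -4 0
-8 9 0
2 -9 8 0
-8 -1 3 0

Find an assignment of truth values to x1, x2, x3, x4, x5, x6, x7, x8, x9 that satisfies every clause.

x1=True, x2=True, x3=False, x4=False, x5=True, x6=False, x7=False, x8=False, x9=True

x2 occurs only positively in the remaining clauses — set x2 = True.
Set x1 = True and propagate.
  then x8 is forced to False.
  then x4 is forced to False.
  then x5 is forced to True.
  then x7 is forced to False.
  then x3 is forced to False.
  then x9 is forced to True.
  then x6 is forced to False.
Every clause has at least one true literal under this assignment.
Check each clause:
  1. (x2 \/ x8) — x2 is true.
  2. (~x7 \/ ~x5) — ~x7 is true.
  3. (~x8 \/ ~x3 \/ ~x5) — ~x8 is true.
  4. (x5 \/ x4) — x5 is true.
  5. (~x3 \/ ~x9 \/ x1) — x1 is true.
  6. (x6 \/ x1 \/ x4) — x1 is true.
  7. (x2 \/ x1 \/ ~x3) — x1 is true.
  8. (x7 \/ x1) — x1 is true.
  9. (~x4 \/ x1 \/ ~x8) — ~x8 is true.
  10. (~x5 \/ ~x3 \/ x8) — ~x3 is true.
  11. (~x1 \/ ~x8) — ~x8 is true.
  12. (~x6 \/ x5) — ~x6 is true.
  13. (x2 \/ x7) — x2 is true.
  14. (x7 \/ ~x5 \/ x9) — x9 is true.
  15. (~x6 \/ x4) — ~x6 is true.
  16. (~x8 \/ x4) — ~x8 is true.
  17. (x8 \/ ~x4) — ~x4 is true.
  18. (~x8 \/ x9) — ~x8 is true.
  19. (x8 \/ ~x9 \/ x2) — x2 is true.
  20. (~x8 \/ x3 \/ ~x1) — ~x8 is true.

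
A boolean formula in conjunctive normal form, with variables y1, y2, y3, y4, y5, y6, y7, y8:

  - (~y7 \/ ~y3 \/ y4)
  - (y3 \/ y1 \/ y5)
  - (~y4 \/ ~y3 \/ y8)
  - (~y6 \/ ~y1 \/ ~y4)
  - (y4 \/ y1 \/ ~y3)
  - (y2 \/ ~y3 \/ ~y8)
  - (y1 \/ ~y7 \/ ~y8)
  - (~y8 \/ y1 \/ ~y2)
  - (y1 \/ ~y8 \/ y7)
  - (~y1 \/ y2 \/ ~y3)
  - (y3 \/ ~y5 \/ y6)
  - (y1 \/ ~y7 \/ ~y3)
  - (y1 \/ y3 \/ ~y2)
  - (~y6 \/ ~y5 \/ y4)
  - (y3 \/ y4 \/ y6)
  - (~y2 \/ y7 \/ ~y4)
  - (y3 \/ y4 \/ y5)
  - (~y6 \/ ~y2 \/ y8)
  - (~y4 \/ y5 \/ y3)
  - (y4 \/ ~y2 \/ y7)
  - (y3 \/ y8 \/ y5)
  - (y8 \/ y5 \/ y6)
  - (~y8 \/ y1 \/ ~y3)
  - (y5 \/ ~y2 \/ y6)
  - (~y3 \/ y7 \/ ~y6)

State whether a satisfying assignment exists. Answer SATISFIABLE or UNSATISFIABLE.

SATISFIABLE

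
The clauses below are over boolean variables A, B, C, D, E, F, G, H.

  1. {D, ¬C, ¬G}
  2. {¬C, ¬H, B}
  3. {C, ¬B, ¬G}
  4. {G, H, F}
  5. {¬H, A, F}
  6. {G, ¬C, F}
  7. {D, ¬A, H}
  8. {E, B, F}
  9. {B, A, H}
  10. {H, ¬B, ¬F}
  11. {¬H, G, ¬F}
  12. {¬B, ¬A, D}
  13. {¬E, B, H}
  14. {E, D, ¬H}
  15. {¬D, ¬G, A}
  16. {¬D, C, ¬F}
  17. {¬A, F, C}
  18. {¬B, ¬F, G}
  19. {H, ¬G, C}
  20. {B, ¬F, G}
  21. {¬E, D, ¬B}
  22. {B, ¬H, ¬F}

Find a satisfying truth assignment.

Try A = True.
For the remaining variables, B = True, C = True, D = True, E = False, F = False, G = True, H = True works.
Every clause has at least one true literal under this assignment.

A = True, B = True, C = True, D = True, E = False, F = False, G = True, H = True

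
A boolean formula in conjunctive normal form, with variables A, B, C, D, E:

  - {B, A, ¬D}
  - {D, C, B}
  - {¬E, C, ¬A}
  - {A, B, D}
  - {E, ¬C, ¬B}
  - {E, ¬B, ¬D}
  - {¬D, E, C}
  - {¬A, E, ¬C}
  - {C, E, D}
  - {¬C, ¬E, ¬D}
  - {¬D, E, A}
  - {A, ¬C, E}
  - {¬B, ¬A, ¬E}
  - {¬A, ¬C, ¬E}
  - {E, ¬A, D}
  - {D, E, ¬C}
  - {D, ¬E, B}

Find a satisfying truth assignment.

Set A = False and propagate.
Branch on B: take B = True.
The remaining clauses are satisfied by C = False, D = True, E = True.

A = False, B = True, C = False, D = True, E = True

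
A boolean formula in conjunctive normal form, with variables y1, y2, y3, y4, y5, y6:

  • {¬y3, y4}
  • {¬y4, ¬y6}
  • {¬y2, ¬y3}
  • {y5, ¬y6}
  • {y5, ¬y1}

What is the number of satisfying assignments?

19

Split on y3, then y4.
  y3=1, y4=1: remaining (y1,y2,y5,y6) ∈ {(0,0,0,0); (0,0,1,0); (1,0,1,0)} — 3.
  y3=1, y4=0: a clause becomes empty — 0.
  y3=0, y4=1: y2 free; 3 ways for (y1,y5,y6) × 2^1 = 6.
  y3=0, y4=0: y2 free; 5 ways for (y1,y5,y6) × 2^1 = 10.
Total: 3 + 0 + 6 + 10 = 19.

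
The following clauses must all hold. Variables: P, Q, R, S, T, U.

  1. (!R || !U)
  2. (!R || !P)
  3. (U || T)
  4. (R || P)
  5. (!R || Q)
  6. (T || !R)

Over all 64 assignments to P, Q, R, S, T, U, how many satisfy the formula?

14

Split on R, then P.
  R=T, P=T: a clause becomes empty — 0.
  R=T, P=F: remaining (Q,S,T,U) ∈ {(T,F,T,F); (T,T,T,F)} — 2.
  R=F, P=T: Q, S free; 3 ways for (T,U) × 2^2 = 12.
  R=F, P=F: a clause becomes empty — 0.
Total: 0 + 2 + 12 + 0 = 14.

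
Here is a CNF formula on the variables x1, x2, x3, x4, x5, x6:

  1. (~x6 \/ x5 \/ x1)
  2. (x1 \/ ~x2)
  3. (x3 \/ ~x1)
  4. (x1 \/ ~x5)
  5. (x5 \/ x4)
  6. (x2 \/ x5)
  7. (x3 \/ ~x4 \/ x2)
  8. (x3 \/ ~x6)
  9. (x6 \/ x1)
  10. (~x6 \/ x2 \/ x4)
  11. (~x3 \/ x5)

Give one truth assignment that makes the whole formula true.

x1=T, x2=F, x3=T, x4=T, x5=T, x6=F

Branch on x1: take x1 = True.
  then x3 is forced to True.
  then x5 is forced to True.
The remaining clauses are satisfied by x2 = False, x4 = True, x6 = False.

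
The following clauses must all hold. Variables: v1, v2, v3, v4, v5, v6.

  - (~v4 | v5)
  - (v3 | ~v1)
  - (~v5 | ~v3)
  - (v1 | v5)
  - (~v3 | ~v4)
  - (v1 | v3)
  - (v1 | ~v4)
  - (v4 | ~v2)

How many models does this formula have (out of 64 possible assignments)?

2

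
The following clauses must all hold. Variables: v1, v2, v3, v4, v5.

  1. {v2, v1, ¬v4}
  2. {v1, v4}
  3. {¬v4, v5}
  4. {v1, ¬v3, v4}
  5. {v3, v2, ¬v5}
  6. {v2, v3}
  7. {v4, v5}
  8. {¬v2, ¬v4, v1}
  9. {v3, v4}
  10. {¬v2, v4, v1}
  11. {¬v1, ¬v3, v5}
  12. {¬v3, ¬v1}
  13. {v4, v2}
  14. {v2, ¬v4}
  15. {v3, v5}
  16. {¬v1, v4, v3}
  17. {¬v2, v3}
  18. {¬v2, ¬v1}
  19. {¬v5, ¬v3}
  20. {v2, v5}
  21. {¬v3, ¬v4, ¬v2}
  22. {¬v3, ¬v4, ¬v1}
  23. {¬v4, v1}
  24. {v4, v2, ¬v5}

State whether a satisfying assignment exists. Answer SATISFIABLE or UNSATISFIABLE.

v4 = True:
  propagation gives v5=True, v2=True, v1=True; an empty clause results — contradiction.
v4 = False:
  propagation gives v1=True, v5=True, v3=True; an empty clause results — contradiction.
Every branch closes, so no satisfying assignment exists.

UNSATISFIABLE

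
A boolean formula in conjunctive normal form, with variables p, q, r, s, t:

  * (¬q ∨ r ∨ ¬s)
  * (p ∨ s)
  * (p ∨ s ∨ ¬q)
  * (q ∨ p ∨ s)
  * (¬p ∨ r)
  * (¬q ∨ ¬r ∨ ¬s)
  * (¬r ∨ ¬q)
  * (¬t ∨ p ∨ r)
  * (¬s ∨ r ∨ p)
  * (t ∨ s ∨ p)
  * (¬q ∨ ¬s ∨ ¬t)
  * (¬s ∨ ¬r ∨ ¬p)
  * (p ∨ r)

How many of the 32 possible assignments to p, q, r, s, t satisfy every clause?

Satisfying assignments:
  p=F q=F r=T s=T t=F
  p=F q=F r=T s=T t=T
  p=T q=F r=T s=F t=F
  p=T q=F r=T s=F t=T
That's 4 in total.

4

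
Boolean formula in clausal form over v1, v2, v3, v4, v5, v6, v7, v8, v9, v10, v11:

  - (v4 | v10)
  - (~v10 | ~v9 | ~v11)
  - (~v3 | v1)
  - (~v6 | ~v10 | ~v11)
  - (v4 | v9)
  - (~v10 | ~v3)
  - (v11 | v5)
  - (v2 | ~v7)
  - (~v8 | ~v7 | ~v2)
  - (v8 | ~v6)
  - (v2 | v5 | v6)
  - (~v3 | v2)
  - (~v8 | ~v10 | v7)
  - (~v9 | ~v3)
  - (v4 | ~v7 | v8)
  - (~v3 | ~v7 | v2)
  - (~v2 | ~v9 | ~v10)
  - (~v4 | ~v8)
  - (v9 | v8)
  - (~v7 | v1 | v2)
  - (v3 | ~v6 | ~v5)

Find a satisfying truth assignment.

Set v1 = False and propagate.
  then v3 is forced to False.
Set v2 = False and propagate.
  then v7 is forced to False.
The remaining clauses are satisfied by v4 = True, v5 = True, v6 = False, v8 = False, v9 = True, v10 = False, v11 = True.

v1=F, v2=F, v3=F, v4=T, v5=T, v6=F, v7=F, v8=F, v9=T, v10=F, v11=T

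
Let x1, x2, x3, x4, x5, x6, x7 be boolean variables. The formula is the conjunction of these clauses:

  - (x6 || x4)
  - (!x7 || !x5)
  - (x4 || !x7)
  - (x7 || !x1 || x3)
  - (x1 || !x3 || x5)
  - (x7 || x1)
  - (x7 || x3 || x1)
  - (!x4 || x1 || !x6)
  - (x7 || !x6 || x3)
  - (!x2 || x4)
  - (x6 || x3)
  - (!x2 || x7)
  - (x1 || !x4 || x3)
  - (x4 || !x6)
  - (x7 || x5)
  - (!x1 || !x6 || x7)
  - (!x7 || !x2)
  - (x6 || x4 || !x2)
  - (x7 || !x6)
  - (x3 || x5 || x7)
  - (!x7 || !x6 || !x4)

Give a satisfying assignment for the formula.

Pure literal: x2 appears only negated; assign x2 = False.
Branch on x1: take x1 = True.
Set x3 = True and propagate.
The remaining clauses are satisfied by x4 = True, x5 = True, x6 = False, x7 = False.
Check each clause:
  1. (x4 || x6) — x4 is true.
  2. (!x5 || !x7) — !x7 is true.
  3. (!x7 || x4) — !x7 is true.
  4. (x3 || !x1 || x7) — x3 is true.
  5. (!x3 || x1 || x5) — x1 is true.
  6. (x1 || x7) — x1 is true.
  7. (x1 || x7 || x3) — x1 is true.
  8. (!x4 || x1 || !x6) — x1 is true.
  9. (!x6 || x7 || x3) — !x6 is true.
  10. (!x2 || x4) — x4 is true.
  11. (x6 || x3) — x3 is true.
  12. (!x2 || x7) — !x2 is true.
  13. (!x4 || x3 || x1) — x1 is true.
  14. (x4 || !x6) — !x6 is true.
  15. (x7 || x5) — x5 is true.
  16. (x7 || !x6 || !x1) — !x6 is true.
  17. (!x7 || !x2) — !x7 is true.
  18. (!x2 || x4 || x6) — x4 is true.
  19. (!x6 || x7) — !x6 is true.
  20. (x7 || x3 || x5) — x3 is true.
  21. (!x4 || !x7 || !x6) — !x7 is true.

x1 = T  x2 = F  x3 = T  x4 = T  x5 = T  x6 = F  x7 = F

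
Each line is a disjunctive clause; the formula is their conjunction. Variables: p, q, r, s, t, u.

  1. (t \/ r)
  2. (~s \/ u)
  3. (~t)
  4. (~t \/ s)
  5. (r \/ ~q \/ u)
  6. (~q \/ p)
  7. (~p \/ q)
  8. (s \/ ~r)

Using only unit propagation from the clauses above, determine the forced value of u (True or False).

(~t) stands alone — t = False.
(t \/ r): since t = False, the clause reduces to (r). r = True.
In (s \/ ~r), ~r is now false; s must hold, so s = True.
In (~s \/ u), ~s is now false; u must hold, so u = True.

True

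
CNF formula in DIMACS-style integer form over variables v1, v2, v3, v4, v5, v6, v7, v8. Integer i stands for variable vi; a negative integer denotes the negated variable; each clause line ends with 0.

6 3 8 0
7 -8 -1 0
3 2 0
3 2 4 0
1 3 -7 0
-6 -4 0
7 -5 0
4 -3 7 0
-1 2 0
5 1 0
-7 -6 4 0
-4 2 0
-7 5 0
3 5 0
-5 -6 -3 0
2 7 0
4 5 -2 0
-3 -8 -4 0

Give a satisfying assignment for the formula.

v1=True  v2=True  v3=True  v4=True  v5=True  v6=False  v7=True  v8=False

Try v1 = True.
  then v2 is forced to True.
Try v3 = True.
The remaining clauses are satisfied by v4 = True, v5 = True, v6 = False, v7 = True, v8 = False.
Check each clause:
  1. (v6 | v3 | v8) — v3 is true.
  2. (v7 | ~v1 | ~v8) — ~v8 is true.
  3. (v2 | v3) — v2 is true.
  4. (v3 | v4 | v2) — v2 is true.
  5. (v1 | ~v7 | v3) — v3 is true.
  6. (~v6 | ~v4) — ~v6 is true.
  7. (v7 | ~v5) — v7 is true.
  8. (v7 | ~v3 | v4) — v4 is true.
  9. (~v1 | v2) — v2 is true.
  10. (v5 | v1) — v1 is true.
  11. (v4 | ~v7 | ~v6) — ~v6 is true.
  12. (v2 | ~v4) — v2 is true.
  13. (~v7 | v5) — v5 is true.
  14. (v3 | v5) — v3 is true.
  15. (~v5 | ~v6 | ~v3) — ~v6 is true.
  16. (v7 | v2) — v2 is true.
  17. (~v2 | v4 | v5) — v4 is true.
  18. (~v3 | ~v8 | ~v4) — ~v8 is true.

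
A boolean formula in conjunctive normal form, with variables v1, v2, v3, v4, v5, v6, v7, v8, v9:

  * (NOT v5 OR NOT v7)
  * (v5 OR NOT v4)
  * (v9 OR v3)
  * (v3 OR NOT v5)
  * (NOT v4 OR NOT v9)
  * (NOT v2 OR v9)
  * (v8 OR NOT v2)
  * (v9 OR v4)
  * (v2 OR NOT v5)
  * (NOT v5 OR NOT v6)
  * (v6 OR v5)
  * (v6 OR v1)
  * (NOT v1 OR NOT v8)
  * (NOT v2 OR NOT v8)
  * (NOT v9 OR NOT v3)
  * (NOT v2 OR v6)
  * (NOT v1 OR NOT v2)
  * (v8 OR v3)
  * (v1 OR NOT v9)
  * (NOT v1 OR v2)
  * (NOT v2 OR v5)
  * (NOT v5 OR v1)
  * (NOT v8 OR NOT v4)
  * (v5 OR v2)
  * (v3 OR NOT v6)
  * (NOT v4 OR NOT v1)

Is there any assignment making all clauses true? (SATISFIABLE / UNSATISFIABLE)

UNSATISFIABLE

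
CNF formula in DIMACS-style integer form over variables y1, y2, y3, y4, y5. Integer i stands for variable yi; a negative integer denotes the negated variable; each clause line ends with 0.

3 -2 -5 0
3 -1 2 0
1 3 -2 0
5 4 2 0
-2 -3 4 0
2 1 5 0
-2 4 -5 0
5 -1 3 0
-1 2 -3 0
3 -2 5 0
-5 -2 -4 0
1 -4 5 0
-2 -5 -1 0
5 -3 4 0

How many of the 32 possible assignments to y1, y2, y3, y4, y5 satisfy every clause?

5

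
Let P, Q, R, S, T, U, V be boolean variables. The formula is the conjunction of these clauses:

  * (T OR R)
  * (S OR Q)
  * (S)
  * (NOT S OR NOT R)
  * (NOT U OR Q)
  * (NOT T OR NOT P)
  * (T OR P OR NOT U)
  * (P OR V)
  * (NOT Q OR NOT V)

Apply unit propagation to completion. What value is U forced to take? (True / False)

(S) is a unit clause: S = True.
From (NOT R OR NOT S) and S = True: R = False.
(R OR T) with R = False leaves only T, so T = True.
In (NOT P OR NOT T), NOT T is now false; NOT P must hold, so P = False.
From (V OR P) and P = False: V = True.
(NOT V OR NOT Q) with V = True leaves only NOT Q, so Q = False.
In (Q OR NOT U), Q is now false; NOT U must hold, so U = False.

False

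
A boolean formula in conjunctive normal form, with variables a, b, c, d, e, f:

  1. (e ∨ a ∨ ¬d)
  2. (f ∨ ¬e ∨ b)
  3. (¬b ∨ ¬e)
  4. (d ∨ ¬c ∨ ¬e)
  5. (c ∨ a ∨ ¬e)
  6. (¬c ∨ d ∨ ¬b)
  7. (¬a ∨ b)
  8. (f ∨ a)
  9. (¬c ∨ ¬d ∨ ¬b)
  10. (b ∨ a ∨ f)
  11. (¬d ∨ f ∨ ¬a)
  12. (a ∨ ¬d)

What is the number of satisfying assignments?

Satisfying assignments:
  a=F b=F c=F d=F e=F f=T
  a=F b=F c=T d=F e=F f=T
  a=F b=T c=F d=F e=F f=T
  a=T b=T c=F d=F e=F f=F
  a=T b=T c=F d=F e=F f=T
  a=T b=T c=F d=T e=F f=T
That's 6 in total.

6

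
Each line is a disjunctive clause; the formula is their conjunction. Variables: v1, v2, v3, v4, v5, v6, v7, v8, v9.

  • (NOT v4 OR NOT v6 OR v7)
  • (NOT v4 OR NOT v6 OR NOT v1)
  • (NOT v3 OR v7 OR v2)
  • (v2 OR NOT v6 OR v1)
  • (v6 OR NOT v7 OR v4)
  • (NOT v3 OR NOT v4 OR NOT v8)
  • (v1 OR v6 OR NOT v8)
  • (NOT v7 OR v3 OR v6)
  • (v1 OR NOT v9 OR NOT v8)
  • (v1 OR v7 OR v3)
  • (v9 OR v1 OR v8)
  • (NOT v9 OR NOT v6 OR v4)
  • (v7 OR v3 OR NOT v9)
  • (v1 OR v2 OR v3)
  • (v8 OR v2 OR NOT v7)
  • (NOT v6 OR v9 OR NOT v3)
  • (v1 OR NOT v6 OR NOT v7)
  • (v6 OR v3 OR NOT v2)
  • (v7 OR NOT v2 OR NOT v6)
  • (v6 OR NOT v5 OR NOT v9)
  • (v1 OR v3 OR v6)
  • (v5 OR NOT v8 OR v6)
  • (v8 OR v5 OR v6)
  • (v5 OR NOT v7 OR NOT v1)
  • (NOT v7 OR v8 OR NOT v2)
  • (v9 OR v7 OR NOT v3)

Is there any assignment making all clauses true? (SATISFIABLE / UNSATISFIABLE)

Try v1 = True.
Set v2 = False and propagate.
The remaining clauses are satisfied by v3 = False, v4 = False, v5 = False, v6 = True, v7 = False, v8 = False, v9 = False.
Every clause has at least one true literal under this assignment.
So v1 = True  v2 = False  v3 = False  v4 = False  v5 = False  v6 = True  v7 = False  v8 = False  v9 = False is a satisfying assignment.

SATISFIABLE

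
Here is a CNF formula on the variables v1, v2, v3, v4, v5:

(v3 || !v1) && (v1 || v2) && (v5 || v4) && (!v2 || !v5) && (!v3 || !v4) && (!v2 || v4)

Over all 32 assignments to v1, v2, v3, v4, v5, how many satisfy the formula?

2

The models are:
  v1=F v2=T v3=F v4=T v5=F
  v1=T v2=F v3=T v4=F v5=T
That's 2 in total.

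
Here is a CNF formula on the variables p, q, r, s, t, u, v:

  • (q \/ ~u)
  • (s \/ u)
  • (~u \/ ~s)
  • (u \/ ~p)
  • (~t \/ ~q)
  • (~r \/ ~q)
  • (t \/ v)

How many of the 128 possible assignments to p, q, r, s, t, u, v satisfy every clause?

9

Split on u, then q.
  u=T, q=T: remaining (p,r,s,t,v) ∈ {(F,F,F,F,T); (T,F,F,F,T)} — 2.
  u=T, q=F: a clause becomes empty — 0.
  u=F, q=T: remaining (p,r,s,t,v) ∈ {(F,F,T,F,T)} — 1.
  u=F, q=F: r free; 3 ways for (p,s,t,v) × 2^1 = 6.
Total: 2 + 0 + 1 + 6 = 9.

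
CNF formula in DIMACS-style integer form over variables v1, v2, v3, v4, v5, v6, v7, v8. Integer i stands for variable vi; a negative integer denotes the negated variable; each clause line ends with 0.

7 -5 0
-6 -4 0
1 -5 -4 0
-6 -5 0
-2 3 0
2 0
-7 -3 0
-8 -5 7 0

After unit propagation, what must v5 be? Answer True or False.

False

(v2) is a unit clause: v2 = True.
(v3 || !v2): since v2 = True, the clause reduces to (v3). v3 = True.
(!v3 || !v7) with v3 = True leaves only !v7, so v7 = False.
(v7 || !v5): since v7 = False, the clause reduces to (!v5). v5 = False.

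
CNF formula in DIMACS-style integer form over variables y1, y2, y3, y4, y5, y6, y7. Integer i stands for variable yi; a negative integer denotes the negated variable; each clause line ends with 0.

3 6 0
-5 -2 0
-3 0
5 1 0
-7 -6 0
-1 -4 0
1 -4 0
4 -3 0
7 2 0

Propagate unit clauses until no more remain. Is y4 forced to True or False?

Unit clause (~y3) sets y3 = False.
(y6 | y3): since y3 = False, the clause reduces to (y6). y6 = True.
From (~y6 | ~y7) and y6 = True: y7 = False.
(y2 | y7) with y7 = False leaves only y2, so y2 = True.
(~y5 | ~y2) with y2 = True leaves only ~y5, so y5 = False.
In (y5 | y1), y5 is now false; y1 must hold, so y1 = True.
(~y1 | ~y4) with y1 = True leaves only ~y4, so y4 = False.

False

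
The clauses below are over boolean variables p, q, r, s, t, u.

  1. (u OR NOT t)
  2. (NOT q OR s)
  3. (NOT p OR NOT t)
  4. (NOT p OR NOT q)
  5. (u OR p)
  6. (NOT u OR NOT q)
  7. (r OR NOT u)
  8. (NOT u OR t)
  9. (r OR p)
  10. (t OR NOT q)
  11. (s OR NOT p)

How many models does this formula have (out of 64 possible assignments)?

4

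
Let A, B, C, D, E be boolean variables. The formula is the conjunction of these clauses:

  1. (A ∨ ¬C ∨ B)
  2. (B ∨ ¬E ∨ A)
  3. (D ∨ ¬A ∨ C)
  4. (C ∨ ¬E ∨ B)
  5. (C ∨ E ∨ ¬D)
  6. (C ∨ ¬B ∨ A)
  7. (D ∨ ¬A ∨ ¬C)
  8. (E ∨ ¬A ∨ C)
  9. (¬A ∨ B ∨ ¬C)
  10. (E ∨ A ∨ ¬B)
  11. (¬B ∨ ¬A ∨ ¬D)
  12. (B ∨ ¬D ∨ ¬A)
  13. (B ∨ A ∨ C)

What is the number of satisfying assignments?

2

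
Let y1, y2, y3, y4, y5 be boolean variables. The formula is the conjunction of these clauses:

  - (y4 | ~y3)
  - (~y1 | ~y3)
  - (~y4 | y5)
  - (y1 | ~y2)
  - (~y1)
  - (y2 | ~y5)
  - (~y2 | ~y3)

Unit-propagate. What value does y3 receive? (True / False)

Unit clause (~y1) sets y1 = False.
(y1 | ~y2): since y1 = False, the clause reduces to (~y2). y2 = False.
(~y5 | y2) with y2 = False leaves only ~y5, so y5 = False.
(~y4 | y5) with y5 = False leaves only ~y4, so y4 = False.
(~y3 | y4) with y4 = False leaves only ~y3, so y3 = False.

False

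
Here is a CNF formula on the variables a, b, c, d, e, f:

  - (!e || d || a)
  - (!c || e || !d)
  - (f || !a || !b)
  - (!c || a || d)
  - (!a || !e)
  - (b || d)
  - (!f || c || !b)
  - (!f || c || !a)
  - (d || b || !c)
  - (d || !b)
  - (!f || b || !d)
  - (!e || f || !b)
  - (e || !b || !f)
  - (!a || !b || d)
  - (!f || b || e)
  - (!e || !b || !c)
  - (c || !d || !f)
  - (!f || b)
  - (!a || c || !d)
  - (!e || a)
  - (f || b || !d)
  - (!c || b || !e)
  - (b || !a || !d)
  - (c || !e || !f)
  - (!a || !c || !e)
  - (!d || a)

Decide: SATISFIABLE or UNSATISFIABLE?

b = True:
  propagation gives d=True, a=True, f=True, e=False; an empty clause results — contradiction.
b = False:
  propagation gives d=True, f=False; an empty clause results — contradiction.
Every branch closes, so no satisfying assignment exists.

UNSATISFIABLE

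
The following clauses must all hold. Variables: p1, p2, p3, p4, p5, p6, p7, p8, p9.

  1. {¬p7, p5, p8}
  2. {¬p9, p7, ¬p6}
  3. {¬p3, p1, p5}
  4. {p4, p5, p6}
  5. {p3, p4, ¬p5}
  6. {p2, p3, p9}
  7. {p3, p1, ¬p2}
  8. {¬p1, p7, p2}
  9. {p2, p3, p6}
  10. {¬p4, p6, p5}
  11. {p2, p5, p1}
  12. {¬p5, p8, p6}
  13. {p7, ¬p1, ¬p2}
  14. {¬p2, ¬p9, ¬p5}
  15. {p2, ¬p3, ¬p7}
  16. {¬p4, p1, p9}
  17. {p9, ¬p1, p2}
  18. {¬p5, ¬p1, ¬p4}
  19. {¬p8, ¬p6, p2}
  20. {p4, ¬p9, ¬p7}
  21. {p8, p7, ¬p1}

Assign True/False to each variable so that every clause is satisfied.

p1 = F  p2 = F  p3 = T  p4 = F  p5 = T  p6 = T  p7 = F  p8 = F  p9 = F

Check each clause:
  1. {p8, ¬p7, p5} — ¬p7 is true.
  2. {¬p9, p7, ¬p6} — ¬p9 is true.
  3. {p5, ¬p3, p1} — p5 is true.
  4. {p6, p5, p4} — p5 is true.
  5. {p3, ¬p5, p4} — p3 is true.
  6. {p2, p9, p3} — p3 is true.
  7. {p1, ¬p2, p3} — p3 is true.
  8. {p7, p2, ¬p1} — ¬p1 is true.
  9. {p2, p6, p3} — p3 is true.
  10. {¬p4, p6, p5} — ¬p4 is true.
  11. {p5, p2, p1} — p5 is true.
  12. {¬p5, p8, p6} — p6 is true.
  13. {¬p1, p7, ¬p2} — ¬p1 is true.
  14. {¬p2, ¬p9, ¬p5} — ¬p2 is true.
  15. {¬p7, ¬p3, p2} — ¬p7 is true.
  16. {p1, p9, ¬p4} — ¬p4 is true.
  17. {p2, ¬p1, p9} — ¬p1 is true.
  18. {¬p4, ¬p5, ¬p1} — ¬p4 is true.
  19. {p2, ¬p8, ¬p6} — ¬p8 is true.
  20. {¬p7, p4, ¬p9} — ¬p7 is true.
  21. {p7, p8, ¬p1} — ¬p1 is true.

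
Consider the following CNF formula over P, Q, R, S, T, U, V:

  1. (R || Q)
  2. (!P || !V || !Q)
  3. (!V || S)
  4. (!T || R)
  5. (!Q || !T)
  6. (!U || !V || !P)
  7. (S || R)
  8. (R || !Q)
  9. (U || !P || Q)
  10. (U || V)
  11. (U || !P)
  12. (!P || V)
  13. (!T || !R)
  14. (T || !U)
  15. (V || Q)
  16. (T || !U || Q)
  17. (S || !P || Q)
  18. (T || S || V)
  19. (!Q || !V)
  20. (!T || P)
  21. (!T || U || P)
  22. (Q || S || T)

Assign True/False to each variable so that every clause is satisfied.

P = F, Q = F, R = T, S = T, T = F, U = F, V = T

S occurs only positively in the remaining clauses — set S = True.
Try P = False.
  then T is forced to False.
  then U is forced to False.
  then V is forced to True.
  then Q is forced to False.
  then R is forced to True.
Every clause has at least one true literal under this assignment.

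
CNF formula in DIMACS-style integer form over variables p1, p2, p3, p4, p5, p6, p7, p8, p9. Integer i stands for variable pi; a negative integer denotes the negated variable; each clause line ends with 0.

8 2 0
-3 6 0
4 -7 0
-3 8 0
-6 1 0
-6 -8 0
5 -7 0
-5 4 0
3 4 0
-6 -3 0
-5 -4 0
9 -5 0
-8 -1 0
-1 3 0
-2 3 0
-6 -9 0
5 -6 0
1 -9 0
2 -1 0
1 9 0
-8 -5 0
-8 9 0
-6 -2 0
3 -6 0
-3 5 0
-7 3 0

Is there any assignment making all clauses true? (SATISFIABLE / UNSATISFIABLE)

UNSATISFIABLE

p3 = True:
  propagation gives p6=True; an empty clause results — contradiction.
p3 = False:
  propagation gives p4=True, p5=False, p7=False, p1=False; an empty clause results — contradiction.
Every branch closes, so no satisfying assignment exists.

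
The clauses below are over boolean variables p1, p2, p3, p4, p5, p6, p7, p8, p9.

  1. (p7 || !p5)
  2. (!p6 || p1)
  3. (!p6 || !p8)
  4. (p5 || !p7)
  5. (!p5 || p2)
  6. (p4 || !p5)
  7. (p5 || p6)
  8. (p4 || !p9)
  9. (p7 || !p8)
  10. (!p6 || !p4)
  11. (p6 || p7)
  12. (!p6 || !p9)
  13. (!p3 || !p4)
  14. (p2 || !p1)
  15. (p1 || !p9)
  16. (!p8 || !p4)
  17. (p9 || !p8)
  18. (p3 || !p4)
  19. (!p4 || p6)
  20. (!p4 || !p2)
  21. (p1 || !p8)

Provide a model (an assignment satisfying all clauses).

Pure literal: p8 appears only negated; assign p8 = False.
Try p1 = True.
  then p2 is forced to True.
  then p4 is forced to False.
  then p5 is forced to False.
  then p7 is forced to False.
  then p6 is forced to True.
  then p9 is forced to False.
p3 is now unconstrained; take p3 = False.

p1=True  p2=True  p3=False  p4=False  p5=False  p6=True  p7=False  p8=False  p9=False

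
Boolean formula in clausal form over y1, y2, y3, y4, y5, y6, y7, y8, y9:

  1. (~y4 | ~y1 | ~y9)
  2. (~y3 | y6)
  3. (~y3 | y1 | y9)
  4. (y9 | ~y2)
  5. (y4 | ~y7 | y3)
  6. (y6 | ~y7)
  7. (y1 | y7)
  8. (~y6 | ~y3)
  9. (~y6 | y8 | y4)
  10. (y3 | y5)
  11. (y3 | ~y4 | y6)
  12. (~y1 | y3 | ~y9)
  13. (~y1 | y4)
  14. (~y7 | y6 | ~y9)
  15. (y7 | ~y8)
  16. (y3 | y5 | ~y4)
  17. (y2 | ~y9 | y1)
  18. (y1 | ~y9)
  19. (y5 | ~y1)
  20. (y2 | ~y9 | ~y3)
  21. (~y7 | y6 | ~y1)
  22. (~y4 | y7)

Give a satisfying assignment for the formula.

Pure literal: y5 appears only positively; assign y5 = True.
Branch on y1: take y1 = False.
  then y7 is forced to True.
  then y6 is forced to True.
  then y3 is forced to False.
  then y4 is forced to True.
  then y9 is forced to False.
  then y2 is forced to False.
y8 is now unconstrained; take y8 = True.
Check each clause:
  1. (~y4 | ~y1 | ~y9) — ~y1 is true.
  2. (y6 | ~y3) — ~y3 is true.
  3. (y9 | ~y3 | y1) — ~y3 is true.
  4. (~y2 | y9) — ~y2 is true.
  5. (y4 | y3 | ~y7) — y4 is true.
  6. (~y7 | y6) — y6 is true.
  7. (y1 | y7) — y7 is true.
  8. (~y6 | ~y3) — ~y3 is true.
  9. (y8 | y4 | ~y6) — y8 is true.
  10. (y5 | y3) — y5 is true.
  11. (y6 | y3 | ~y4) — y6 is true.
  12. (y3 | ~y9 | ~y1) — ~y1 is true.
  13. (y4 | ~y1) — y4 is true.
  14. (y6 | ~y7 | ~y9) — y6 is true.
  15. (~y8 | y7) — y7 is true.
  16. (~y4 | y5 | y3) — y5 is true.
  17. (y2 | ~y9 | y1) — ~y9 is true.
  18. (~y9 | y1) — ~y9 is true.
  19. (~y1 | y5) — y5 is true.
  20. (~y3 | ~y9 | y2) — ~y3 is true.
  21. (~y1 | y6 | ~y7) — y6 is true.
  22. (~y4 | y7) — y7 is true.

y1=F, y2=F, y3=F, y4=T, y5=T, y6=T, y7=T, y8=T, y9=F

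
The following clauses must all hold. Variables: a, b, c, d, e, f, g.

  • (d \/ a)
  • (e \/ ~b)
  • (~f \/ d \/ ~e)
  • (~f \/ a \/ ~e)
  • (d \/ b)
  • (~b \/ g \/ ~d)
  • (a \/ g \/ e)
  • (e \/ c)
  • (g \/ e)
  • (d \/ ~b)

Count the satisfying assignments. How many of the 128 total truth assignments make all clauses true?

Split on e, then d.
  e=1, d=1: c free; 9 ways for (a,b,f,g) × 2^1 = 18.
  e=1, d=0: a clause becomes empty — 0.
  e=0, d=1: remaining (a,b,c,f,g) ∈ {(0,0,1,0,1); (0,0,1,1,1); (1,0,1,0,1); (1,0,1,1,1)} — 4.
  e=0, d=0: a clause becomes empty — 0.
Total: 18 + 0 + 4 + 0 = 22.

22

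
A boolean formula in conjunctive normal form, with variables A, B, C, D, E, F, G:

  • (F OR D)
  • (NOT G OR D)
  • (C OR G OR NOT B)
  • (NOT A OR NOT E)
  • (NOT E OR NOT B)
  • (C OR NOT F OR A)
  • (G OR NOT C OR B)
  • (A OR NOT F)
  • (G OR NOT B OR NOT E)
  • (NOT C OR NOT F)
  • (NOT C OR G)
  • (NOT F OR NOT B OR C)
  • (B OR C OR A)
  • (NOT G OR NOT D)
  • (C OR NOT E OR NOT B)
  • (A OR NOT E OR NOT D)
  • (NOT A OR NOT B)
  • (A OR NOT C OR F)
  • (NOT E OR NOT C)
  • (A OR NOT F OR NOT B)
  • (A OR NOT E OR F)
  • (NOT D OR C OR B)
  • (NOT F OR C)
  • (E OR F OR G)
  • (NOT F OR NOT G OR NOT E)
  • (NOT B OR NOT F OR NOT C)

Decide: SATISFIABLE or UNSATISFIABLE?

C = True:
  propagation gives F=False, D=True, G=True; an empty clause results — contradiction.
C = False:
  propagation gives F=False, D=True, G=False, B=False; an empty clause results — contradiction.
Every branch closes, so no satisfying assignment exists.

UNSATISFIABLE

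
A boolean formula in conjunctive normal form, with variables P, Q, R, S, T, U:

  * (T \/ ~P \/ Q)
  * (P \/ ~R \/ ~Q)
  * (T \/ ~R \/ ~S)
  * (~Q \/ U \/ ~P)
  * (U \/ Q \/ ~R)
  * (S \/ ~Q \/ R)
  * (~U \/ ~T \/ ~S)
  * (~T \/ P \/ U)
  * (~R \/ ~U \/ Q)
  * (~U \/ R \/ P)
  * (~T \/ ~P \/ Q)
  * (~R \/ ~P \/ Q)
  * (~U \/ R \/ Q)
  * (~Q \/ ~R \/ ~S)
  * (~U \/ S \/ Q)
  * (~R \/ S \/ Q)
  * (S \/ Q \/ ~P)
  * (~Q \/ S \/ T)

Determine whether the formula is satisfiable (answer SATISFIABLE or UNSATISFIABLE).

SATISFIABLE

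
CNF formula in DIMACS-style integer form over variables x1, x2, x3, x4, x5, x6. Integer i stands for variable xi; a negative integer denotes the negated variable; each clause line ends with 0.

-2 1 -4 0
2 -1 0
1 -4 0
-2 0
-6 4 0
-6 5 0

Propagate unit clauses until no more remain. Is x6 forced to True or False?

Unit clause (NOT x2) sets x2 = False.
In (x2 OR NOT x1), x2 is now false; NOT x1 must hold, so x1 = False.
(x1 OR NOT x4): since x1 = False, the clause reduces to (NOT x4). x4 = False.
(x4 OR NOT x6) with x4 = False leaves only NOT x6, so x6 = False.

False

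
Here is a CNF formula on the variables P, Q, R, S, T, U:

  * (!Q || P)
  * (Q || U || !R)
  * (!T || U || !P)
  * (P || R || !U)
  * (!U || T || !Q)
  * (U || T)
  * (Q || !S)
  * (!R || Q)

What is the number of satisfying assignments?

7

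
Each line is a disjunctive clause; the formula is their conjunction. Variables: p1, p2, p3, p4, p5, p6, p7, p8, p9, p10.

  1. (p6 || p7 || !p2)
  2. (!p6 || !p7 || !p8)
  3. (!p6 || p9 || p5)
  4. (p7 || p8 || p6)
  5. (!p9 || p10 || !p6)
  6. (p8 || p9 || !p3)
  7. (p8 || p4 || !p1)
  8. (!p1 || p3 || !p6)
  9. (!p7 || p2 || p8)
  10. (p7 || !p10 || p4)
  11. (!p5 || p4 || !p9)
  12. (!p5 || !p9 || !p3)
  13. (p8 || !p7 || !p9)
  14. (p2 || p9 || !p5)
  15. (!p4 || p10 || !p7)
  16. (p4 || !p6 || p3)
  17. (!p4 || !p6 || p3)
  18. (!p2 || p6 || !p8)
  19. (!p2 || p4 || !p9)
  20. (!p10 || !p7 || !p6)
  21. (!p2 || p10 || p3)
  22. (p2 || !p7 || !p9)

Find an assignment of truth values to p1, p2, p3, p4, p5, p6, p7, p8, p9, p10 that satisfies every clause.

p1 = 0, p2 = 1, p3 = 0, p4 = 0, p5 = 1, p6 = 0, p7 = 1, p8 = 0, p9 = 0, p10 = 1

Pure literal: p1 appears only negated; assign p1 = False.
Try p2 = True.
The remaining clauses are satisfied by p3 = False, p4 = False, p5 = True, p6 = False, p7 = True, p8 = False, p9 = False, p10 = True.
Every clause has at least one true literal under this assignment.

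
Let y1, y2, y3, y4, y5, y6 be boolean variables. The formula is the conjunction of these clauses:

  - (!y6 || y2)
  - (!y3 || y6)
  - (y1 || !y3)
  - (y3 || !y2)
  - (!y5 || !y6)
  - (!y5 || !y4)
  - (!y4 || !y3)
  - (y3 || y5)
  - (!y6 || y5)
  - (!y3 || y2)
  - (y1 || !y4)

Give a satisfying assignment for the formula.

y1=F, y2=F, y3=F, y4=F, y5=T, y6=F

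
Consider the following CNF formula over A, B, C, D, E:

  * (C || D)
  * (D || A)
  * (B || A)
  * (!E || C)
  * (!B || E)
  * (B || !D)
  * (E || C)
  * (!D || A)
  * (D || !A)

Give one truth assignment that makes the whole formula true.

Pure literal: C appears only positively; assign C = True.
Try A = True.
  then D is forced to True.
  then B is forced to True.
  then E is forced to True.
Every clause has at least one true literal under this assignment.

A=T, B=T, C=T, D=T, E=T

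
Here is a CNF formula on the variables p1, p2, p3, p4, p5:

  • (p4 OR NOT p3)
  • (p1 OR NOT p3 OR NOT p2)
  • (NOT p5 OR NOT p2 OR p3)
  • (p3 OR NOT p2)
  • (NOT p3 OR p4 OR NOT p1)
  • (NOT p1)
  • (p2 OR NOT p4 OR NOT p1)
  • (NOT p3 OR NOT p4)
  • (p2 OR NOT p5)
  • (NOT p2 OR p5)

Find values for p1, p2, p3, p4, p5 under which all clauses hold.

The clause (NOT p1) is unit: p1 must be False.
Branch on p2: take p2 = False.
  then p5 is forced to False.
The remaining clauses are satisfied by p3 = False, p4 = False.
Every clause has at least one true literal under this assignment.

p1 = 0, p2 = 0, p3 = 0, p4 = 0, p5 = 0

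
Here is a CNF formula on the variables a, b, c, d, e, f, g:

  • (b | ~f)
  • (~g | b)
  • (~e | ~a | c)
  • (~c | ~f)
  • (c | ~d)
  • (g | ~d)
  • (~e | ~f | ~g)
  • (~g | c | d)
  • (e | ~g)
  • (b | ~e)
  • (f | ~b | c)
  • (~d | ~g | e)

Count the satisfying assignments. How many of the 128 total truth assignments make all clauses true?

15

Split on g, then c.
  g=T, c=T: remaining (a,b,d,e,f) ∈ {(F,T,F,T,F); (F,T,T,T,F); (T,T,F,T,F); (T,T,T,T,F)} — 4.
  g=T, c=F: a clause becomes empty — 0.
  g=F, c=T: a free; 3 ways for (b,d,e,f) × 2^1 = 6.
  g=F, c=F: 5 of the 32 assignments to (a,b,d,e,f) work.
Total: 4 + 0 + 6 + 5 = 15.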